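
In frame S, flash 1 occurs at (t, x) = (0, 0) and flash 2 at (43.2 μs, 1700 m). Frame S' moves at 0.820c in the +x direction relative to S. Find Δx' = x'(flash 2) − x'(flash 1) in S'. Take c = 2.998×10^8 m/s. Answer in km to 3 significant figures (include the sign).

γ = 1/√(1 − 0.820²) = 1.7471
Δx' = γ(Δx − vΔt) = 1.7471 × (1700 m − 0.820×(2.998×10^8 m/s)×43.2×10^-6 s)
= 1.7471 × (-8920.1 m) = -15.6 km

Δx' ≈ -15.6 km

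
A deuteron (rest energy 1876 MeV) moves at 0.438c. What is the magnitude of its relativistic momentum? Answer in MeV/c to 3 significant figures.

p ≈ 914 MeV/c

γ = 1/√(1 − 0.438²) = 1.1124
p = γβm₀c = 1.1124 × 0.438 × 1876 MeV/c = 914 MeV/c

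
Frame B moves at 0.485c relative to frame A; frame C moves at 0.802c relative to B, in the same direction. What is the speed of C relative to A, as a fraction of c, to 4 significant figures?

Compose boost 2: (0.802 + 0.485)/(1 + 0.802×0.485) = 1.287/1.38897 = 0.9266

u ≈ 0.9266c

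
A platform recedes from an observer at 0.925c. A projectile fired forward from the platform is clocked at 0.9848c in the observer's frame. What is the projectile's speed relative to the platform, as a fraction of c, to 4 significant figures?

u' ≈ 0.6715c

Inverse velocity addition: u' = (u − v)/(1 − uv/c²)
= (0.9848 − 0.925)/(1 − 0.9848×0.925) = 0.05980/0.0890600 = 0.6715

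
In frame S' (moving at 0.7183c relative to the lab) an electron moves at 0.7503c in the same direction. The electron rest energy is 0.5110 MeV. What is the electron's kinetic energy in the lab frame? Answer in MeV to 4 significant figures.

u_lab = (0.7503 + 0.7183)/(1 + 0.7503×0.7183) = 0.9542929
γ = 1/√(1 − 0.9542929²) = 3.34590
K = (γ − 1)m₀c² = (3.34590 − 1) × 0.5110 = 2.34590 × 0.5110 = 1.199 MeV

K ≈ 1.199 MeV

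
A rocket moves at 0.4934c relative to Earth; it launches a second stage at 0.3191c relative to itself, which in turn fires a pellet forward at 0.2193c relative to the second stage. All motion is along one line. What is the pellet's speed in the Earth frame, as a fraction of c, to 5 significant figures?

Compose boost 2: (0.3191 + 0.4934)/(1 + 0.3191×0.4934) = 0.81250/1.157444 = 0.7019778
Compose boost 3: (0.2193 + 0.7019778)/(1 + 0.2193×0.7019778) = 0.9212778/1.153944 = 0.79837

u ≈ 0.79837c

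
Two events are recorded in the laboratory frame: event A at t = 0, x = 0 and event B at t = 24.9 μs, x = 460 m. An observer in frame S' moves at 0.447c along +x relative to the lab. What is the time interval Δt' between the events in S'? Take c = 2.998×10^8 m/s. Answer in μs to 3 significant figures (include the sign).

γ = 1/√(1 − 0.447²) = 1.1179
Δt' = γ(Δt − vΔx/c²) = 1.1179 × (24.9 μs − 0.447×460 m / (2.998×10^8 m/s))
= 1.1179 × (24.214 μs) = 27.1 μs

Δt' ≈ 27.1 μs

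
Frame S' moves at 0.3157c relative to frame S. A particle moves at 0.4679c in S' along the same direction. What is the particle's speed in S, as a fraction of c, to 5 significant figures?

u ≈ 0.68275c

Relativistic velocity addition: u = (u' + v)/(1 + u'v/c²)
= (0.4679 + 0.3157)/(1 + 0.4679×0.3157) = 0.78360/1.147716 = 0.68275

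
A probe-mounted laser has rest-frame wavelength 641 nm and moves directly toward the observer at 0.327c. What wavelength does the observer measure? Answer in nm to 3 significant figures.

λ_obs ≈ 456 nm

Relativistic Doppler: λ_obs = λ_src √((1−β)/(1+β))
= 641 × √(0.67300/1.3270) = 641 × 0.71215 = 456 nm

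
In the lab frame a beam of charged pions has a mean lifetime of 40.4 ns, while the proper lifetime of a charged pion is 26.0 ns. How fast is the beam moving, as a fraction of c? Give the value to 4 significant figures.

γ = Δt/τ₀ = 40.4/26.0 = 1.55385
β = √(1 − 1/γ²) = √(1 − 1/1.55385²) = 0.7654

β ≈ 0.7654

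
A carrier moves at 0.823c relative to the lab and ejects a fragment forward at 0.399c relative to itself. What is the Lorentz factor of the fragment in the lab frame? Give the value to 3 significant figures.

γ ≈ 2.55

u_lab = (0.399 + 0.823)/(1 + 0.399×0.823) = 1.222/1.32838 = 0.919920
γ = 1/√(1 − 0.919920²) = 2.55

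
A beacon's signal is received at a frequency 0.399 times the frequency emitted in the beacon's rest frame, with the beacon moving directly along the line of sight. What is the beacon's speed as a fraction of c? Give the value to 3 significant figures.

β ≈ 0.725

f_obs/f_src = √((1−β)/(1+β)) = 0.399  ⇒  (1−β)/(1+β) = 0.15920
β = |1 − D²|/(1 + D²) = |1 − 0.15920|/(1 + 0.15920) = 0.725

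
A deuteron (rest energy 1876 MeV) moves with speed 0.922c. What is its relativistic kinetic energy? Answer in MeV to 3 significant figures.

K ≈ 2970 MeV

γ = 1/√(1 − 0.922²) = 2.5827
K = (γ − 1)m₀c² = (2.5827 − 1) × 1876 MeV = 1.5827 × 1876 MeV = 2970 MeV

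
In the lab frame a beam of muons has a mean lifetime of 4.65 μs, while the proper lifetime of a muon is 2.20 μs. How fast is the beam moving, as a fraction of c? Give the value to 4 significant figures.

β ≈ 0.8810

γ = Δt/τ₀ = 4.65/2.20 = 2.11364
β = √(1 − 1/γ²) = √(1 − 1/2.11364²) = 0.8810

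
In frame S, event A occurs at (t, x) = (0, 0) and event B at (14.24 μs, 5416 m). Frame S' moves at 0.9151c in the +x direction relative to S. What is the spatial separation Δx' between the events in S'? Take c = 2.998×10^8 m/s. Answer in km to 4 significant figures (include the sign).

γ = 1/√(1 − 0.9151²) = 2.47999
Δx' = γ(Δx − vΔt) = 2.47999 × (5416 m − 0.9151×(2.998×10^8 m/s)×14.24×10^-6 s)
= 2.47999 × (1509.30 m) = 3.743 km

Δx' ≈ 3.743 km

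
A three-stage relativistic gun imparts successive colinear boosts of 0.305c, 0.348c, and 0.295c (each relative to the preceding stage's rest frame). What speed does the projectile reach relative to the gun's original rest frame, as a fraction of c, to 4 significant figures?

u ≈ 0.7540c

Compose boost 2: (0.348 + 0.305)/(1 + 0.348×0.305) = 0.6530/1.10614 = 0.590341
Compose boost 3: (0.295 + 0.590341)/(1 + 0.295×0.590341) = 0.885341/1.17415 = 0.7540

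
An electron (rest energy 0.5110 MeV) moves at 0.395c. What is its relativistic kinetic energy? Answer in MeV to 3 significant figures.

γ = 1/√(1 − 0.395²) = 1.0885
K = (γ − 1)m₀c² = (1.0885 − 1) × 0.5110 MeV = 0.088517 × 0.5110 MeV = 0.0452 MeV

K ≈ 0.0452 MeV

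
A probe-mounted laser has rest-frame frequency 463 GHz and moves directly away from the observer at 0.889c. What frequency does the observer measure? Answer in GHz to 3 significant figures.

f_obs ≈ 112 GHz

Relativistic Doppler: f_obs = f_src √((1−β)/(1+β))
= 463 × √(0.11100/1.8890) = 463 × 0.24241 = 112 GHz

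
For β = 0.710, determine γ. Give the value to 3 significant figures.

γ ≈ 1.42

γ = 1/√(1 − β²) = 1/√(1 − 0.710²) = 1/√(0.49590) = 1.42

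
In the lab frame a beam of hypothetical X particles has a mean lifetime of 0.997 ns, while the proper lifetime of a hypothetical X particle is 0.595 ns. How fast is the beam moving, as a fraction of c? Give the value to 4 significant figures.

β ≈ 0.8024

γ = Δt/τ₀ = 0.997/0.595 = 1.67563
β = √(1 − 1/γ²) = √(1 − 1/1.67563²) = 0.8024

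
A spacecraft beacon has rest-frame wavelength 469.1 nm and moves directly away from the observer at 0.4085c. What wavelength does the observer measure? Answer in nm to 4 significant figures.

Relativistic Doppler: λ_obs = λ_src √((1+β)/(1−β))
= 469.1 × √(1.40850/0.591500) = 469.1 × 1.54312 = 723.9 nm

λ_obs ≈ 723.9 nm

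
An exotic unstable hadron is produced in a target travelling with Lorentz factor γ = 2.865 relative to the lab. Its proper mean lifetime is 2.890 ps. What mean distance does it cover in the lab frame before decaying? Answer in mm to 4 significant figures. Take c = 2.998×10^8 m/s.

d ≈ 2.326 mm

β = √(1 − 1/γ²) = √(1 − 1/2.865²) = 0.937108
Dilated lifetime: Δt = γτ₀ = 2.865 × 2.890 ps = 8.27985 ps
d = vΔt = 0.937108c × 8.27985 ps = 2.80945×10^8 m/s × 8.27985×10^-12 s = 2.326 mm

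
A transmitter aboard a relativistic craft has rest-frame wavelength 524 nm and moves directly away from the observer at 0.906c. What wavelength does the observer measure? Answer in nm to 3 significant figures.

Relativistic Doppler: λ_obs = λ_src √((1+β)/(1−β))
= 524 × √(1.9060/0.094000) = 524 × 4.5030 = 2360 nm

λ_obs ≈ 2360 nm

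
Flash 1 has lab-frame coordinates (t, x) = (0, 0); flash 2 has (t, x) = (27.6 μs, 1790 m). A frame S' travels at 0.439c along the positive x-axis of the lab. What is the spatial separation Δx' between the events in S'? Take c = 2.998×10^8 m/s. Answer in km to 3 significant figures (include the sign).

γ = 1/√(1 − 0.439²) = 1.1130
Δx' = γ(Δx − vΔt) = 1.1130 × (1790 m − 0.439×(2.998×10^8 m/s)×27.6×10^-6 s)
= 1.1130 × (-1842.5 m) = -2.05 km

Δx' ≈ -2.05 km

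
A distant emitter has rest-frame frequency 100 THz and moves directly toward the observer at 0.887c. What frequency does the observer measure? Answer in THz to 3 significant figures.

f_obs ≈ 409 THz

Relativistic Doppler: f_obs = f_src √((1+β)/(1−β))
= 100 × √(1.8870/0.11300) = 100 × 4.0865 = 409 THz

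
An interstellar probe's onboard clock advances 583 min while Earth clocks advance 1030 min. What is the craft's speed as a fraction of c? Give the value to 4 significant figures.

β ≈ 0.8244

γ = Δt/τ₀ = 1030/583 = 1.76672
β = √(1 − 1/γ²) = √(1 − 1/1.76672²) = 0.8244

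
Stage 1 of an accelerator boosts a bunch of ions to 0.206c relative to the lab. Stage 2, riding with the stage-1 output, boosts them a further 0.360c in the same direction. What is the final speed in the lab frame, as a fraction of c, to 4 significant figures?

Compose boost 2: (0.360 + 0.206)/(1 + 0.360×0.206) = 0.5660/1.07416 = 0.5269

u ≈ 0.5269c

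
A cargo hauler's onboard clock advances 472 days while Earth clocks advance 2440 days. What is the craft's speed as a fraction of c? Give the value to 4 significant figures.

β ≈ 0.9811

γ = Δt/τ₀ = 2440/472 = 5.16949
β = √(1 − 1/γ²) = √(1 − 1/5.16949²) = 0.9811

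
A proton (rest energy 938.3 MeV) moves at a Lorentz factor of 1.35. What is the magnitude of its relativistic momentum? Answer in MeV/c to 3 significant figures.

β = √(1 − 1/γ²) = √(1 − 1/1.35²) = 0.67179
p = γβm₀c = 1.35 × 0.67179 × 938.3 MeV/c = 851 MeV/c

p ≈ 851 MeV/c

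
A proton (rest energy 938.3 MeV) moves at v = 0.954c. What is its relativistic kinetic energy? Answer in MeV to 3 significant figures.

γ = 1/√(1 − 0.954²) = 3.3355
K = (γ − 1)m₀c² = (3.3355 − 1) × 938.3 MeV = 2.3355 × 938.3 MeV = 2190 MeV

K ≈ 2190 MeV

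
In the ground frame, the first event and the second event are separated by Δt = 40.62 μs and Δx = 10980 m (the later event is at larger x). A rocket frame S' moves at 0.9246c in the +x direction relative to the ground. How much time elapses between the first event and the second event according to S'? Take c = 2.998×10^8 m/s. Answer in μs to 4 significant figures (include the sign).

Δt' ≈ 17.74 μs

γ = 1/√(1 − 0.9246²) = 2.62509
Δt' = γ(Δt − vΔx/c²) = 2.62509 × (40.62 μs − 0.9246×10980 m / (2.998×10^8 m/s))
= 2.62509 × (6.75706 μs) = 17.74 μs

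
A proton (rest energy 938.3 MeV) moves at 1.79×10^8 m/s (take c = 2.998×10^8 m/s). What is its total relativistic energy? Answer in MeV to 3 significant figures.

β = v/c = 1.79×10^8 / 2.998×10^8 = 0.59706
γ = 1/√(1 − 0.59706²) = 1.2466
E = γm₀c² = 1.2466 × 938.3 MeV = 1170 MeV

E ≈ 1170 MeV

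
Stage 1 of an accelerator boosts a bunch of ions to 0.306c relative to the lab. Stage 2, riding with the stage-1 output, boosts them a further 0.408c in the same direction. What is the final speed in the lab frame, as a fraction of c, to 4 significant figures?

u ≈ 0.6348c

Compose boost 2: (0.408 + 0.306)/(1 + 0.408×0.306) = 0.7140/1.12485 = 0.6348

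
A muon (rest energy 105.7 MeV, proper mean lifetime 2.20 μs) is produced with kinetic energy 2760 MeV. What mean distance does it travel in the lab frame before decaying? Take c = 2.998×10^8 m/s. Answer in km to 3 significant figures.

γ = 1 + K/(m₀c²) = 1 + 2760/105.7 = 27.112
β = √(1 − 1/γ²) = 0.99932
Dilated lifetime: γτ₀ = 27.112 × 2.20 μs = 59.646 μs
d = βc·γτ₀ = 0.99932 × (2.998×10^8 m/s) × 5.9646×10^-5 s = 17.9 km

d ≈ 17.9 km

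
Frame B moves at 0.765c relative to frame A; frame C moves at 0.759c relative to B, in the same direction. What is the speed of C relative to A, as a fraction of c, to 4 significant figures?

u ≈ 0.9642c

Compose boost 2: (0.759 + 0.765)/(1 + 0.759×0.765) = 1.524/1.58064 = 0.9642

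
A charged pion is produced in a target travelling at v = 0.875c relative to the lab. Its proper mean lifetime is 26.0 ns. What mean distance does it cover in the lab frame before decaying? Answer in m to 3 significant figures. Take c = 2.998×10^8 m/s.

γ = 1/√(1 − 0.875²) = 2.0656
Dilated lifetime: Δt = γτ₀ = 2.0656 × 26.0 ns = 53.705 ns
d = vΔt = 0.875c × 53.705 ns = 2.6232×10^8 m/s × 5.3705×10^-8 s = 14.1 m

d ≈ 14.1 m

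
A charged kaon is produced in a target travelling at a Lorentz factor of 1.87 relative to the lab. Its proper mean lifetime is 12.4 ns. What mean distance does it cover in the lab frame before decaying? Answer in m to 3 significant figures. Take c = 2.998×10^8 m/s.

d ≈ 5.87 m

β = √(1 − 1/γ²) = √(1 − 1/1.87²) = 0.84500
Dilated lifetime: Δt = γτ₀ = 1.87 × 12.4 ns = 23.188 ns
d = vΔt = 0.84500c × 23.188 ns = 2.5333×10^8 m/s × 2.3188×10^-8 s = 5.87 m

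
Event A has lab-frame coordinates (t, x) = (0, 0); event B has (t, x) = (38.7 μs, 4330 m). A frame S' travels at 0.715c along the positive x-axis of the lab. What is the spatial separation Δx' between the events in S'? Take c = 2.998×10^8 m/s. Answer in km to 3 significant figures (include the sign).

Δx' ≈ -5.67 km

γ = 1/√(1 − 0.715²) = 1.4304
Δx' = γ(Δx − vΔt) = 1.4304 × (4330 m − 0.715×(2.998×10^8 m/s)×38.7×10^-6 s)
= 1.4304 × (-3965.6 m) = -5.67 km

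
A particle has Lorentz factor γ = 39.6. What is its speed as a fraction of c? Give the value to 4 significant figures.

β = √(1 − 1/γ²) = √(1 − 1/39.6²) = √(0.999362) = 0.9997

β ≈ 0.9997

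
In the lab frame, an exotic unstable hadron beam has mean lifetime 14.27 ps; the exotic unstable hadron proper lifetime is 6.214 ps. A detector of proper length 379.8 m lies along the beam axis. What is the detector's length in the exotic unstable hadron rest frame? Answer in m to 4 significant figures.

L ≈ 165.4 m

Time dilation ⇒ γ = Δt/τ₀ = 14.27/6.214 = 2.29643
Length contraction: L = L₀/γ = 379.8/2.29643 = 165.4 m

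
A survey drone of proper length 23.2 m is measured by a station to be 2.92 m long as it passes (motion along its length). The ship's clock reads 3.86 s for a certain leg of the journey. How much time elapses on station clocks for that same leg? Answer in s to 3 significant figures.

Length contraction ⇒ γ = L₀/L = 23.2/2.92 = 7.9452
Time dilation: Δt = γτ₀ = 7.9452 × 3.86 s = 30.7 s

Δt ≈ 30.7 s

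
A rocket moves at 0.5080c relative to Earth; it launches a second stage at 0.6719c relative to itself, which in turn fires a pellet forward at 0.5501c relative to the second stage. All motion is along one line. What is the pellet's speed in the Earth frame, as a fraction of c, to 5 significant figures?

Compose boost 2: (0.6719 + 0.5080)/(1 + 0.6719×0.5080) = 1.1799/1.341325 = 0.8796525
Compose boost 3: (0.5501 + 0.8796525)/(1 + 0.5501×0.8796525) = 1.429752/1.483897 = 0.96351

u ≈ 0.96351c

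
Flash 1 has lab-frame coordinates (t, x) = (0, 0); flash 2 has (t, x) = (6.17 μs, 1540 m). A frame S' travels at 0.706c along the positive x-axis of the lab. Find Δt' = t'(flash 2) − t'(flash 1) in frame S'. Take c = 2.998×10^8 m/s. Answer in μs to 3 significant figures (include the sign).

Δt' ≈ 3.59 μs

γ = 1/√(1 − 0.706²) = 1.4120
Δt' = γ(Δt − vΔx/c²) = 1.4120 × (6.17 μs − 0.706×1540 m / (2.998×10^8 m/s))
= 1.4120 × (2.5434 μs) = 3.59 μs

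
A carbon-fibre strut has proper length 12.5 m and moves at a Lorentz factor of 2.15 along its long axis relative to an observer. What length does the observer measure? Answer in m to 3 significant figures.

γ = 2.15 (given)
Length contraction: L = L₀/γ = 12.5/2.15 = 5.81 m

L ≈ 5.81 m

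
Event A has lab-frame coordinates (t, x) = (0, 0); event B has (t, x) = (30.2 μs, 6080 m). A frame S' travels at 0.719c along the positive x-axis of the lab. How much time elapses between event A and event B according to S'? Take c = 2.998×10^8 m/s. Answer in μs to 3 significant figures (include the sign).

γ = 1/√(1 − 0.719²) = 1.4388
Δt' = γ(Δt − vΔx/c²) = 1.4388 × (30.2 μs − 0.719×6080 m / (2.998×10^8 m/s))
= 1.4388 × (15.619 μs) = 22.5 μs

Δt' ≈ 22.5 μs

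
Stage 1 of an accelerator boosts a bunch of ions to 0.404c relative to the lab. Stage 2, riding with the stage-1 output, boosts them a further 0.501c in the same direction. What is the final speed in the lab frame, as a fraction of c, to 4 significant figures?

Compose boost 2: (0.501 + 0.404)/(1 + 0.501×0.404) = 0.9050/1.20240 = 0.7527

u ≈ 0.7527c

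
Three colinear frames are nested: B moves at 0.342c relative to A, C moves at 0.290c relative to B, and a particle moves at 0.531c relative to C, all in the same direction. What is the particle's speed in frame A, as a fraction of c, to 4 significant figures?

u ≈ 0.8473c

Compose boost 2: (0.290 + 0.342)/(1 + 0.290×0.342) = 0.6320/1.09918 = 0.574974
Compose boost 3: (0.531 + 0.574974)/(1 + 0.531×0.574974) = 1.10597/1.30531 = 0.8473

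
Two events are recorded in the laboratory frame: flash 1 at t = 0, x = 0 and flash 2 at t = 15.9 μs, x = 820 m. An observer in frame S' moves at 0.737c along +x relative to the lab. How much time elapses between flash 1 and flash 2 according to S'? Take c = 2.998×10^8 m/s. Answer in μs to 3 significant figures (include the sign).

Δt' ≈ 20.5 μs

γ = 1/√(1 − 0.737²) = 1.4795
Δt' = γ(Δt − vΔx/c²) = 1.4795 × (15.9 μs − 0.737×820 m / (2.998×10^8 m/s))
= 1.4795 × (13.884 μs) = 20.5 μs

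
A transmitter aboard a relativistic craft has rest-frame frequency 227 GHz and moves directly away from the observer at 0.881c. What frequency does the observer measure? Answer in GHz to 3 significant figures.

f_obs ≈ 57.1 GHz

Relativistic Doppler: f_obs = f_src √((1−β)/(1+β))
= 227 × √(0.11900/1.8810) = 227 × 0.25152 = 57.1 GHz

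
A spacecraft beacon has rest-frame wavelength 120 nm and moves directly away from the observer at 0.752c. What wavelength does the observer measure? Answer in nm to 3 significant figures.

λ_obs ≈ 319 nm

Relativistic Doppler: λ_obs = λ_src √((1+β)/(1−β))
= 120 × √(1.7520/0.24800) = 120 × 2.6579 = 319 nm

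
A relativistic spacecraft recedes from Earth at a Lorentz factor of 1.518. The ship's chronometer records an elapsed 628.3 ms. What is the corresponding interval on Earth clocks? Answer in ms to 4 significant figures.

Δt ≈ 953.8 ms

γ = 1.518 (given)
Time dilation: Δt = γτ₀ = 1.518 × 628.3 ms = 953.8 ms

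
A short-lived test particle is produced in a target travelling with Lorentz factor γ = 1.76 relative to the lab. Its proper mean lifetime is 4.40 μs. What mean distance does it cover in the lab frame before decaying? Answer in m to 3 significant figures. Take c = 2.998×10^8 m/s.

β = √(1 − 1/γ²) = √(1 − 1/1.76²) = 0.82290
Dilated lifetime: Δt = γτ₀ = 1.76 × 4.40 μs = 7.7440 μs
d = vΔt = 0.82290c × 7.7440 μs = 2.4671×10^8 m/s × 7.7440×10^-6 s = 1910 m

d ≈ 1910 m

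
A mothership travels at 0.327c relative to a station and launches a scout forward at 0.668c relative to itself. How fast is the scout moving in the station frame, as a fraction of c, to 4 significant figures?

Compose boost 2: (0.668 + 0.327)/(1 + 0.668×0.327) = 0.9950/1.21844 = 0.8166

u ≈ 0.8166c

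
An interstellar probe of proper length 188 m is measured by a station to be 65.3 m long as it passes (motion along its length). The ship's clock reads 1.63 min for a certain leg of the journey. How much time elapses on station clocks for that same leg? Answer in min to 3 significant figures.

Length contraction ⇒ γ = L₀/L = 188/65.3 = 2.8790
Time dilation: Δt = γτ₀ = 2.8790 × 1.63 min = 4.69 min

Δt ≈ 4.69 min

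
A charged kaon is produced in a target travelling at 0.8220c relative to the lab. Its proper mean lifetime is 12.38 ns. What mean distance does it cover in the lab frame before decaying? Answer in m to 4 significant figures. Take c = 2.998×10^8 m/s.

γ = 1/√(1 − 0.8220²) = 1.75596
Dilated lifetime: Δt = γτ₀ = 1.75596 × 12.38 ns = 21.7388 ns
d = vΔt = 0.8220c × 21.7388 ns = 2.46436×10^8 m/s × 2.17388×10^-8 s = 5.357 m

d ≈ 5.357 m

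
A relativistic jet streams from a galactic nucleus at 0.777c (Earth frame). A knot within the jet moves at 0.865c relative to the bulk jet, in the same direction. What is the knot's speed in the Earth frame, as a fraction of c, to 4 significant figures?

u ≈ 0.9820c

Relativistic velocity addition: u = (u' + v)/(1 + u'v/c²)
= (0.865 + 0.777)/(1 + 0.865×0.777) = 1.642/1.67211 = 0.9820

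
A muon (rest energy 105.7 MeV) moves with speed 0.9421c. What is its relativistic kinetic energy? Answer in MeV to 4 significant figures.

γ = 1/√(1 − 0.9421²) = 2.98212
K = (γ − 1)m₀c² = (2.98212 − 1) × 105.7 MeV = 1.98212 × 105.7 MeV = 209.5 MeV

K ≈ 209.5 MeV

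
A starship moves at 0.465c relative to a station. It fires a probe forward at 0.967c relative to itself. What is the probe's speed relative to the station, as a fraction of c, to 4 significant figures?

Relativistic velocity addition: u = (u' + v)/(1 + u'v/c²)
= (0.967 + 0.465)/(1 + 0.967×0.465) = 1.432/1.44965 = 0.9878

u ≈ 0.9878c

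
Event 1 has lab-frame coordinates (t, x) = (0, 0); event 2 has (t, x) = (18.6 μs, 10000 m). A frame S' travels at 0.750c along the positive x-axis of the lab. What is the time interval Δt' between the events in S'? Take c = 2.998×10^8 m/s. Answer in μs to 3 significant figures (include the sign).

Δt' ≈ -9.70 μs

γ = 1/√(1 − 0.750²) = 1.5119
Δt' = γ(Δt − vΔx/c²) = 1.5119 × (18.6 μs − 0.750×10000 m / (2.998×10^8 m/s))
= 1.5119 × (-6.4167 μs) = -9.70 μs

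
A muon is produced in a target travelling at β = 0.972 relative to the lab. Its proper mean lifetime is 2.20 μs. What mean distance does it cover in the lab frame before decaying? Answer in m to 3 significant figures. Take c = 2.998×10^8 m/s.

d ≈ 2730 m

γ = 1/√(1 − 0.972²) = 4.2557
Dilated lifetime: Δt = γτ₀ = 4.2557 × 2.20 μs = 9.3625 μs
d = vΔt = 0.972c × 9.3625 μs = 2.9141×10^8 m/s × 9.3625×10^-6 s = 2730 m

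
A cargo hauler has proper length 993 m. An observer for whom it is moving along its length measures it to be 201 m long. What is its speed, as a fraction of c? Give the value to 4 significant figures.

γ = L₀/L = 993/201 = 4.94030
β = √(1 − 1/γ²) = 0.9793

β ≈ 0.9793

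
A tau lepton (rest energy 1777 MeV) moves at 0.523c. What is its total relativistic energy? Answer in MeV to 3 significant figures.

E ≈ 2080 MeV

γ = 1/√(1 − 0.523²) = 1.1733
E = γm₀c² = 1.1733 × 1777 MeV = 2080 MeV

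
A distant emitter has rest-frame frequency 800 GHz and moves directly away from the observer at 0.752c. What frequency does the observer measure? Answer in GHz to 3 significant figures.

f_obs ≈ 301 GHz

Relativistic Doppler: f_obs = f_src √((1−β)/(1+β))
= 800 × √(0.24800/1.7520) = 800 × 0.37623 = 301 GHz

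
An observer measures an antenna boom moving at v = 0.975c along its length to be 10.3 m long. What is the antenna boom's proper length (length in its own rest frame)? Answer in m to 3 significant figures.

γ = 1/√(1 − 0.975²) = 4.5004
L₀ = γL = 4.5004 × 10.3 = 46.4 m

L₀ ≈ 46.4 m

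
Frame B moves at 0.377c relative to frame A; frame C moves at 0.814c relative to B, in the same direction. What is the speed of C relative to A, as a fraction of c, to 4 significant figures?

Compose boost 2: (0.814 + 0.377)/(1 + 0.814×0.377) = 1.191/1.30688 = 0.9113

u ≈ 0.9113c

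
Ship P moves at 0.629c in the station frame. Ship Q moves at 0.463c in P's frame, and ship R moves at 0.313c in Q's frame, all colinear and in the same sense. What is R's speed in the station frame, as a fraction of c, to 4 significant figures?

u ≈ 0.9162c

Compose boost 2: (0.463 + 0.629)/(1 + 0.463×0.629) = 1.092/1.29123 = 0.845707
Compose boost 3: (0.313 + 0.845707)/(1 + 0.313×0.845707) = 1.15871/1.26471 = 0.9162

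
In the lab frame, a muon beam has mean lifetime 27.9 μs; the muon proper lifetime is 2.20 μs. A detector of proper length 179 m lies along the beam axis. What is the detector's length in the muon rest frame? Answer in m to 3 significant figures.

L ≈ 14.1 m

Time dilation ⇒ γ = Δt/τ₀ = 27.9/2.20 = 12.682
Length contraction: L = L₀/γ = 179/12.682 = 14.1 m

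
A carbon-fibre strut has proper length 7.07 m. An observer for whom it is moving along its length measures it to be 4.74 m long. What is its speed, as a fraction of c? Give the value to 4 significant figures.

γ = L₀/L = 7.07/4.74 = 1.49156
β = √(1 − 1/γ²) = 0.7420

β ≈ 0.7420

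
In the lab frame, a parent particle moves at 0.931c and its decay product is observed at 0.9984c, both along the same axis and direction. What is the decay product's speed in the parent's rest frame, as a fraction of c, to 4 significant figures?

u' ≈ 0.9562c

Inverse velocity addition: u' = (u − v)/(1 − uv/c²)
= (0.9984 − 0.931)/(1 − 0.9984×0.931) = 0.06740/0.0704896 = 0.9562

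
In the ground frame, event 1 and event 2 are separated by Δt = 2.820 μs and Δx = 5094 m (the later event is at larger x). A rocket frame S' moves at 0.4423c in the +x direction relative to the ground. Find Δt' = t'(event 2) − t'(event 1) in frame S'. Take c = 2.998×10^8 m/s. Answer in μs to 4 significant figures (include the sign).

Δt' ≈ -5.235 μs

γ = 1/√(1 − 0.4423²) = 1.11499
Δt' = γ(Δt − vΔx/c²) = 1.11499 × (2.820 μs − 0.4423×5094 m / (2.998×10^8 m/s))
= 1.11499 × (-4.69526 μs) = -5.235 μs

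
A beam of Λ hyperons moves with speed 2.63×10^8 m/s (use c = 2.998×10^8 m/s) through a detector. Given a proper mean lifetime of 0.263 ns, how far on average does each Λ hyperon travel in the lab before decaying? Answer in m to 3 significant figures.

β = v/c = 2.63×10^8 / 2.998×10^8 = 0.87725
γ = 1/√(1 − 0.87725²) = 2.0832
Dilated lifetime: Δt = γτ₀ = 2.0832 × 0.263 ns = 0.54788 ns
d = vΔt = 0.87725c × 0.54788 ns = 2.6300×10^8 m/s × 5.4788×10^-10 s = 0.144 m

d ≈ 0.144 m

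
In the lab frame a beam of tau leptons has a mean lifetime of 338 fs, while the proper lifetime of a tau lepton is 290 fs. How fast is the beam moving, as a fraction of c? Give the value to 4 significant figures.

γ = Δt/τ₀ = 338/290 = 1.16552
β = √(1 − 1/γ²) = √(1 − 1/1.16552²) = 0.5137

β ≈ 0.5137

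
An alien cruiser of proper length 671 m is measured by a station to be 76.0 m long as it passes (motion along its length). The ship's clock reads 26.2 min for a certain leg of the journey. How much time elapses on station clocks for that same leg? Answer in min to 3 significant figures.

Length contraction ⇒ γ = L₀/L = 671/76.0 = 8.8289
Time dilation: Δt = γτ₀ = 8.8289 × 26.2 min = 231 min

Δt ≈ 231 min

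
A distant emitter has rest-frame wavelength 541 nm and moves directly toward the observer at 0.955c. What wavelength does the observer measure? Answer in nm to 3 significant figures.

λ_obs ≈ 82.1 nm

Relativistic Doppler: λ_obs = λ_src √((1−β)/(1+β))
= 541 × √(0.045000/1.9550) = 541 × 0.15172 = 82.1 nm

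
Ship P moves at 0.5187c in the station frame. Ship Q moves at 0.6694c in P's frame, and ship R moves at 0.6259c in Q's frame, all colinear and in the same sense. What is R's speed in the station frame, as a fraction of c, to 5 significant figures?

u ≈ 0.97153c

Compose boost 2: (0.6694 + 0.5187)/(1 + 0.6694×0.5187) = 1.1881/1.347218 = 0.8818916
Compose boost 3: (0.6259 + 0.8818916)/(1 + 0.6259×0.8818916) = 1.507792/1.551976 = 0.97153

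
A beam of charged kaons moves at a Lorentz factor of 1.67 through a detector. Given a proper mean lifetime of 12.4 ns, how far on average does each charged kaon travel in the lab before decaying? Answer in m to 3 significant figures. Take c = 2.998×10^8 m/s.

d ≈ 4.97 m

β = √(1 − 1/γ²) = √(1 − 1/1.67²) = 0.80090
Dilated lifetime: Δt = γτ₀ = 1.67 × 12.4 ns = 20.708 ns
d = vΔt = 0.80090c × 20.708 ns = 2.4011×10^8 m/s × 2.0708×10^-8 s = 4.97 m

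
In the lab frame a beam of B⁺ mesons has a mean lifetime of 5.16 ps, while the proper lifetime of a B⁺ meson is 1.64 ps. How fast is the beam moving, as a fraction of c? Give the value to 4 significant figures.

γ = Δt/τ₀ = 5.16/1.64 = 3.14634
β = √(1 − 1/γ²) = √(1 − 1/3.14634²) = 0.9481

β ≈ 0.9481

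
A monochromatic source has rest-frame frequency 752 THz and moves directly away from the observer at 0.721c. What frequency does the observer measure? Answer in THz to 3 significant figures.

f_obs ≈ 303 THz

Relativistic Doppler: f_obs = f_src √((1−β)/(1+β))
= 752 × √(0.27900/1.7210) = 752 × 0.40264 = 303 THz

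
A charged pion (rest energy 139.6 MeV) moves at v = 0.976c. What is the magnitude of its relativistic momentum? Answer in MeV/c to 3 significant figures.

γ = 1/√(1 − 0.976²) = 4.5920
p = γβm₀c = 4.5920 × 0.976 × 139.6 MeV/c = 626 MeV/c

p ≈ 626 MeV/c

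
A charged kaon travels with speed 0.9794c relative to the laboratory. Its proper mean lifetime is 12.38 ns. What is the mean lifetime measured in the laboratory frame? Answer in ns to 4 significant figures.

γ = 1/√(1 − 0.9794²) = 4.95222
Time dilation: Δt = γτ₀ = 4.95222 × 12.38 ns = 61.31 ns

Δt ≈ 61.31 ns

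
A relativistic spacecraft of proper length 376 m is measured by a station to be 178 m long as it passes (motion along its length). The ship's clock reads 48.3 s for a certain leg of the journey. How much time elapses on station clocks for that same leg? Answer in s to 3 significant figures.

Length contraction ⇒ γ = L₀/L = 376/178 = 2.1124
Time dilation: Δt = γτ₀ = 2.1124 × 48.3 s = 102 s

Δt ≈ 102 s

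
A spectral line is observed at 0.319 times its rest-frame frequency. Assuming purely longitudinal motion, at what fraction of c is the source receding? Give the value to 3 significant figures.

f_obs/f_src = √((1−β)/(1+β)) = 0.319  ⇒  (1−β)/(1+β) = 0.10176
β = |1 − D²|/(1 + D²) = |1 − 0.10176|/(1 + 0.10176) = 0.815

β ≈ 0.815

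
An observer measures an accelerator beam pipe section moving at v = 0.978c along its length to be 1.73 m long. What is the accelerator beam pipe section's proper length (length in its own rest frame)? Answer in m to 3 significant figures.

γ = 1/√(1 − 0.978²) = 4.7938
L₀ = γL = 4.7938 × 1.73 = 8.29 m

L₀ ≈ 8.29 m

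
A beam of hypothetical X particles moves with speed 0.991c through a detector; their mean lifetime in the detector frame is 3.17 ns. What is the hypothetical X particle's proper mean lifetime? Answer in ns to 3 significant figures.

γ = 1/√(1 − 0.991²) = 7.4704
Proper time: τ₀ = Δt/γ = 3.17/7.4704 = 0.424 ns

τ₀ ≈ 0.424 ns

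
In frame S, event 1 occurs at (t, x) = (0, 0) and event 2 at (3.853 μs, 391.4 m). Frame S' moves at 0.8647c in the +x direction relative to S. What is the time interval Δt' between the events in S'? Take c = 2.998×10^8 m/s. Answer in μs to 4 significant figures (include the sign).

Δt' ≈ 5.423 μs

γ = 1/√(1 − 0.8647²) = 1.99089
Δt' = γ(Δt − vΔx/c²) = 1.99089 × (3.853 μs − 0.8647×391.4 m / (2.998×10^8 m/s))
= 1.99089 × (2.72410 μs) = 5.423 μs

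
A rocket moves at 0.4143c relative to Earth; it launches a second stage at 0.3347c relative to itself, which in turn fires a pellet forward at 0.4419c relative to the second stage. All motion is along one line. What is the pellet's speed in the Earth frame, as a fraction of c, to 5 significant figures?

u ≈ 0.85202c

Compose boost 2: (0.3347 + 0.4143)/(1 + 0.3347×0.4143) = 0.74900/1.138666 = 0.6577871
Compose boost 3: (0.4419 + 0.6577871)/(1 + 0.4419×0.6577871) = 1.099687/1.290676 = 0.85202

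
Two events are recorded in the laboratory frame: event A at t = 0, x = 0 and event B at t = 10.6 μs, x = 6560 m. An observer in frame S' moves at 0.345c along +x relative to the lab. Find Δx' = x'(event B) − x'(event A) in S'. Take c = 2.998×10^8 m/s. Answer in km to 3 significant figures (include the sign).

γ = 1/√(1 − 0.345²) = 1.0654
Δx' = γ(Δx − vΔt) = 1.0654 × (6560 m − 0.345×(2.998×10^8 m/s)×10.6×10^-6 s)
= 1.0654 × (5463.6 m) = 5.82 km

Δx' ≈ 5.82 km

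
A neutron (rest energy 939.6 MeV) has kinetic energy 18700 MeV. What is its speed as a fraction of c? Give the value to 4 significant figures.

β ≈ 0.9989

γ = 1 + K/(m₀c²) = 1 + 18700/939.6 = 20.9021
β = √(1 − 1/γ²) = 0.9989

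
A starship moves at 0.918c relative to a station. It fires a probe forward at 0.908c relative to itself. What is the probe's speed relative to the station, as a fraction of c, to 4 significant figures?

Relativistic velocity addition: u = (u' + v)/(1 + u'v/c²)
= (0.908 + 0.918)/(1 + 0.908×0.918) = 1.826/1.83354 = 0.9959

u ≈ 0.9959c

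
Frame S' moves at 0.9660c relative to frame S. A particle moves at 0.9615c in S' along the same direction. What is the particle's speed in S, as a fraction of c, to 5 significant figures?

Relativistic velocity addition: u = (u' + v)/(1 + u'v/c²)
= (0.9615 + 0.9660)/(1 + 0.9615×0.9660) = 1.9275/1.928809 = 0.99932

u ≈ 0.99932c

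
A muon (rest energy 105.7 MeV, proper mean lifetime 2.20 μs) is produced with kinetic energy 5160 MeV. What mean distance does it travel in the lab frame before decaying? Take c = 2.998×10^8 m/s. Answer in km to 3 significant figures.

d ≈ 32.9 km

γ = 1 + K/(m₀c²) = 1 + 5160/105.7 = 49.817
β = √(1 − 1/γ²) = 0.99980
Dilated lifetime: γτ₀ = 49.817 × 2.20 μs = 109.60 μs
d = βc·γτ₀ = 0.99980 × (2.998×10^8 m/s) × 0.00010960 s = 32.9 km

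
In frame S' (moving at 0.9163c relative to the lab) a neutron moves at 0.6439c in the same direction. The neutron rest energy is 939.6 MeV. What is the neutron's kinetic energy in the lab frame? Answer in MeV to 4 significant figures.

u_lab = (0.6439 + 0.9163)/(1 + 0.6439×0.9163) = 0.9812544
γ = 1/√(1 − 0.9812544²) = 5.18896
K = (γ − 1)m₀c² = (5.18896 − 1) × 939.6 = 4.18896 × 939.6 = 3936 MeV

K ≈ 3936 MeV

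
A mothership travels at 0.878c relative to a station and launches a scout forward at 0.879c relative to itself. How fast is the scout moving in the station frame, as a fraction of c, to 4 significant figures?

Compose boost 2: (0.879 + 0.878)/(1 + 0.879×0.878) = 1.757/1.77176 = 0.9917

u ≈ 0.9917c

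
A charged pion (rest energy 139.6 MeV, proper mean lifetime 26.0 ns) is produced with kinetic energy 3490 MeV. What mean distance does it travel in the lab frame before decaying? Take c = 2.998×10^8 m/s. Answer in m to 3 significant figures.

γ = 1 + K/(m₀c²) = 1 + 3490/139.6 = 26.000
β = √(1 − 1/γ²) = 0.99926
Dilated lifetime: γτ₀ = 26.000 × 26.0 ns = 676.00 ns
d = βc·γτ₀ = 0.99926 × (2.998×10^8 m/s) × 6.7600×10^-7 s = 203 m

d ≈ 203 m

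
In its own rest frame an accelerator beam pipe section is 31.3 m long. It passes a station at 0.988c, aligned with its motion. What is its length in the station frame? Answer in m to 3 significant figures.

L ≈ 4.83 m

γ = 1/√(1 − 0.988²) = 6.4744
Length contraction: L = L₀/γ = 31.3/6.4744 = 4.83 m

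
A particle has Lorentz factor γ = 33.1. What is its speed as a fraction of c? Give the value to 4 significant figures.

β = √(1 − 1/γ²) = √(1 − 1/33.1²) = √(0.999087) = 0.9995

β ≈ 0.9995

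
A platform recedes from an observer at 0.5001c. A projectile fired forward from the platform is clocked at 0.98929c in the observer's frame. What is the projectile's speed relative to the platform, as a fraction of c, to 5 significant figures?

u' ≈ 0.96820c

Inverse velocity addition: u' = (u − v)/(1 − uv/c²)
= (0.98929 − 0.5001)/(1 − 0.98929×0.5001) = 0.48919/0.5052561 = 0.96820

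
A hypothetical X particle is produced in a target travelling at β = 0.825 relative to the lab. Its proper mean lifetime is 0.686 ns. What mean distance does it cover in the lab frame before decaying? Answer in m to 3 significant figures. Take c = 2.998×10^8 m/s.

γ = 1/√(1 − 0.825²) = 1.7695
Dilated lifetime: Δt = γτ₀ = 1.7695 × 0.686 ns = 1.2139 ns
d = vΔt = 0.825c × 1.2139 ns = 2.4734×10^8 m/s × 1.2139×10^-9 s = 0.300 m

d ≈ 0.300 m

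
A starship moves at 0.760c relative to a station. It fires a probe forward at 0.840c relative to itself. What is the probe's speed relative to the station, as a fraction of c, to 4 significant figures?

Relativistic velocity addition: u = (u' + v)/(1 + u'v/c²)
= (0.840 + 0.760)/(1 + 0.840×0.760) = 1.600/1.63840 = 0.9766

u ≈ 0.9766c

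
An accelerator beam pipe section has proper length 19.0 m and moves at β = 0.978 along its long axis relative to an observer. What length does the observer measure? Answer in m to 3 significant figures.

L ≈ 3.96 m

γ = 1/√(1 − 0.978²) = 4.7938
Length contraction: L = L₀/γ = 19.0/4.7938 = 3.96 m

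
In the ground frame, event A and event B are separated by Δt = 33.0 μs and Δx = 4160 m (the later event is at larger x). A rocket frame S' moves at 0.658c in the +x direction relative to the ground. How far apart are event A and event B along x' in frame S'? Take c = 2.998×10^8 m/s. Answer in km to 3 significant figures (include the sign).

Δx' ≈ -3.12 km

γ = 1/√(1 − 0.658²) = 1.3280
Δx' = γ(Δx − vΔt) = 1.3280 × (4160 m − 0.658×(2.998×10^8 m/s)×33.0×10^-6 s)
= 1.3280 × (-2349.9 m) = -3.12 km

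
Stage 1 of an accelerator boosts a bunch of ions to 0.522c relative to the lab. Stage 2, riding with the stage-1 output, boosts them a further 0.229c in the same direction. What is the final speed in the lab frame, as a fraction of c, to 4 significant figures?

Compose boost 2: (0.229 + 0.522)/(1 + 0.229×0.522) = 0.7510/1.11954 = 0.6708

u ≈ 0.6708c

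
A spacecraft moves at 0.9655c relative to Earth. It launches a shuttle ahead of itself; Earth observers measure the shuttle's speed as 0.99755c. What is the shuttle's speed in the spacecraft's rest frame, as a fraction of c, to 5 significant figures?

u' ≈ 0.86938c

Inverse velocity addition: u' = (u − v)/(1 − uv/c²)
= (0.99755 − 0.9655)/(1 − 0.99755×0.9655) = 0.032050/0.03686547 = 0.86938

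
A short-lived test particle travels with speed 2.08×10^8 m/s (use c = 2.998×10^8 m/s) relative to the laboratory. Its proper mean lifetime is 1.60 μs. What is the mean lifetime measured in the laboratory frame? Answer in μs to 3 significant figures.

Δt ≈ 2.22 μs

β = v/c = 2.08×10^8 / 2.998×10^8 = 0.69380
γ = 1/√(1 − 0.69380²) = 1.3886
Time dilation: Δt = γτ₀ = 1.3886 × 1.60 μs = 2.22 μs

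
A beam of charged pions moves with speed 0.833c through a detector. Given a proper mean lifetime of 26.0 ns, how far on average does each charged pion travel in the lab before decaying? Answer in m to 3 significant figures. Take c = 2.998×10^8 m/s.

γ = 1/√(1 − 0.833²) = 1.8074
Dilated lifetime: Δt = γτ₀ = 1.8074 × 26.0 ns = 46.993 ns
d = vΔt = 0.833c × 46.993 ns = 2.4973×10^8 m/s × 4.6993×10^-8 s = 11.7 m

d ≈ 11.7 m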